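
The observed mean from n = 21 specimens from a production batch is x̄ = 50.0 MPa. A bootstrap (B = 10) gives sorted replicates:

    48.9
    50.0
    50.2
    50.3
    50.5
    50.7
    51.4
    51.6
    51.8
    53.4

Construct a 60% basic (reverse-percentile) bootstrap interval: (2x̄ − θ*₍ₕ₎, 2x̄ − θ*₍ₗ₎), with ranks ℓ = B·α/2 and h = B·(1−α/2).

(48.4, 50.0)

Percentile endpoints at ranks 2 and 8: θ*₍2₎ = 50.0, θ*₍8₎ = 51.6.
Basic interval reflects these around x̄:
  lower = 2 × 50.0 − 51.6 = 48.4
  upper = 2 × 50.0 − 50.0 = 50.0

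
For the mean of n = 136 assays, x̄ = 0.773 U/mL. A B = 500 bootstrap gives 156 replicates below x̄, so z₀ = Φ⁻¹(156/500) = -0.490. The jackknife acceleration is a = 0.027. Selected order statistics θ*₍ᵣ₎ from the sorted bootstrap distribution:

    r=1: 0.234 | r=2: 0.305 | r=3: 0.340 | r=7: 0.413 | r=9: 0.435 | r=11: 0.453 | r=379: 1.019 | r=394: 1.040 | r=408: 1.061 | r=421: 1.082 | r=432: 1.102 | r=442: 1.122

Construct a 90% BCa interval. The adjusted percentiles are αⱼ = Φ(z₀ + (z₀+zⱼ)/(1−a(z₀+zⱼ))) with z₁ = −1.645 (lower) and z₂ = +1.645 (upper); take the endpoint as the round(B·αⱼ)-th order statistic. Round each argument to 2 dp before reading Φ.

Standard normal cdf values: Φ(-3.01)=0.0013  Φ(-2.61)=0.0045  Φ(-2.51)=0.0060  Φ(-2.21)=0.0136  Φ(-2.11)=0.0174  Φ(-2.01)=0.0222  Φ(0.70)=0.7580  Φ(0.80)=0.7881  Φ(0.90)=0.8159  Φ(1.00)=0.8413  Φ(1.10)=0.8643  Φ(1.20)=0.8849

(0.340, 1.019)

Lower: z₀ + z₁ = -0.490 + (-1.645) = -2.135; 1 − a(z₀+z₁) = 1 − (0.027)(-2.135) = 1.0576; argument = -0.490 + (-2.135)/1.0576 = -2.5086 → -2.51.
α₁ = Φ(-2.51) = 0.0060; rank = round(500 × 0.0060) = 3; θ*₍3₎ = 0.340.
Upper: z₀ + z₂ = 1.155; 1 − a(z₀+z₂) = 0.9688; argument = 0.7022 → 0.70; α₂ = 0.7580; rank = 379; θ*₍379₎ = 1.019.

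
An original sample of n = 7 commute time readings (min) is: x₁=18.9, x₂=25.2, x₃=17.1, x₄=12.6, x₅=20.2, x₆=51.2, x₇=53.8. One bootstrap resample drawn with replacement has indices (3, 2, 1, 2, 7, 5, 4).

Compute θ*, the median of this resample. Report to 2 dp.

θ* = 20.20

Resample values: 17.1, 25.2, 18.9, 25.2, 53.8, 20.2, 12.6.
Sorted: 12.6, 17.1, 18.9, 20.2, 25.2, 25.2, 53.8
Median = middle value = 20.20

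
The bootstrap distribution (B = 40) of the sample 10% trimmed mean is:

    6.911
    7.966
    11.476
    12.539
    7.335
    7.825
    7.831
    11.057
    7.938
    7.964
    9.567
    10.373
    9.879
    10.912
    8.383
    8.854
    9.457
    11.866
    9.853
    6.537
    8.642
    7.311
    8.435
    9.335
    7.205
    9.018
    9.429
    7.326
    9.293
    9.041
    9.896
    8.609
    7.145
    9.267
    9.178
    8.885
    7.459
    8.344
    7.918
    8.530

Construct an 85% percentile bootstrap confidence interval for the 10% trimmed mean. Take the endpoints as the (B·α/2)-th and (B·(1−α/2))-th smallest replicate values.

Sorted replicates: 6.537, 6.911, 7.145, 7.205, 7.311, 7.326, 7.335, 7.459, 7.825, 7.831, 7.918, 7.938, 7.964, 7.966, 8.344, 8.383, 8.435, 8.530, 8.609, 8.642, 8.854, 8.885, 9.018, 9.041, 9.178, 9.267, 9.293, 9.335, 9.429, 9.457, 9.567, 9.853, 9.879, 9.896, 10.373, 10.912, 11.057, 11.476, 11.866, 12.539
α = 0.15; lower rank = 40 × 0.075 = 3; upper rank = 40 × 0.925 = 37.
The 3rd smallest replicate is 7.145; the 37th is 11.057.

(7.145, 11.057)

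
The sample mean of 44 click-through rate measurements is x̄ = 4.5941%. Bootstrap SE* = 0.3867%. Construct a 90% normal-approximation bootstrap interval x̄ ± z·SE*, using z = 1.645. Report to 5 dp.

Margin = 1.645 × 0.3867 = 0.636122
Interval: 4.5941 ± 0.636122

(3.95798, 5.23022)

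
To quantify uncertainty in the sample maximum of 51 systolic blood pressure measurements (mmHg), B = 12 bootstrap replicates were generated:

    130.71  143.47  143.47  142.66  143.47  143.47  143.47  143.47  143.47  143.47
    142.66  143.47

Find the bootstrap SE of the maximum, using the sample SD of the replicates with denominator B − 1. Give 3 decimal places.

SE* = 3.654

Bootstrap SE is the standard deviation of the 12 replicate maximums.
Mean of replicates: (130.71 + 143.47 + 143.47 + 142.66 + 143.47 + 143.47 + 143.47 + 143.47 + 143.47 + 143.47 + 142.66 + 143.47) / 12 = 1707.2600 / 12 = 142.2717
Sum of squared deviations: (−11.5617)² + (+1.1983)² + (+1.1983)² + (+0.3883)² + (+1.1983)² + (+1.1983)² + (+1.1983)² + (+1.1983)² + (+1.1983)² + (+1.1983)² + (+0.3883)² + (+1.1983)² = 146.8978
Variance = 146.8978 / 11 = 13.3543
SE* = √13.3543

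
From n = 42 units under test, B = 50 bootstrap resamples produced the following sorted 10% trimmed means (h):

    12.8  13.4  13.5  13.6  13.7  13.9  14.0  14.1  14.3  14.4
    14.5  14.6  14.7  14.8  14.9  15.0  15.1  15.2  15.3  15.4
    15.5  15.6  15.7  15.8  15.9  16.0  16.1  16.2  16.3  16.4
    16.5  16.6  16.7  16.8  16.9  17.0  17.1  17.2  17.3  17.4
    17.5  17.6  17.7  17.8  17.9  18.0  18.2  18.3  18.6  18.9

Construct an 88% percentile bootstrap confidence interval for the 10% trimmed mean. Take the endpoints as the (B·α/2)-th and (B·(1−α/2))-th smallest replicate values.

(13.5, 18.2)

α = 0.12; lower rank = 50 × 0.060 = 3; upper rank = 50 × 0.940 = 47.
The 3rd smallest replicate is 13.5; the 47th is 18.2.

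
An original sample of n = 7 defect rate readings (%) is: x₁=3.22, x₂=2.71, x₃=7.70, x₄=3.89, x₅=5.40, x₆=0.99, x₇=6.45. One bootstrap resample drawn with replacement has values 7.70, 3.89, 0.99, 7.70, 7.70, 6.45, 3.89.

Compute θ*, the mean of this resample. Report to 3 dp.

θ* = 5.474

Mean = (7.70 + 3.89 + 0.99 + 7.70 + 7.70 + 6.45 + 3.89) / 7 = 38.320 / 7 = 5.474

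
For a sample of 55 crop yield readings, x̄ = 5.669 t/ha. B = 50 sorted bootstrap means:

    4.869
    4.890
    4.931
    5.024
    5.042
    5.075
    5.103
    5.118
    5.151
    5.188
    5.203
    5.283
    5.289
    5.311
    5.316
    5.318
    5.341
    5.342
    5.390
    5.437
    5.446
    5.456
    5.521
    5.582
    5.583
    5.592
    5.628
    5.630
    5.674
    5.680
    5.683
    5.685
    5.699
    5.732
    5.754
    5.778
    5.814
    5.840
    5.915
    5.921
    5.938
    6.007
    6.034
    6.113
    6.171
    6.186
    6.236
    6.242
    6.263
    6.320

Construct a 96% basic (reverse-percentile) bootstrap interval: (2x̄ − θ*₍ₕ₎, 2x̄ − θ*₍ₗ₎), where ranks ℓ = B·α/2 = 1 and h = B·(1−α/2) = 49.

Percentile endpoints at ranks 1 and 49: θ*₍1₎ = 4.869, θ*₍49₎ = 6.263.
Basic interval reflects these around x̄:
  lower = 2 × 5.669 − 6.263 = 5.075
  upper = 2 × 5.669 − 4.869 = 6.469

(5.075, 6.469)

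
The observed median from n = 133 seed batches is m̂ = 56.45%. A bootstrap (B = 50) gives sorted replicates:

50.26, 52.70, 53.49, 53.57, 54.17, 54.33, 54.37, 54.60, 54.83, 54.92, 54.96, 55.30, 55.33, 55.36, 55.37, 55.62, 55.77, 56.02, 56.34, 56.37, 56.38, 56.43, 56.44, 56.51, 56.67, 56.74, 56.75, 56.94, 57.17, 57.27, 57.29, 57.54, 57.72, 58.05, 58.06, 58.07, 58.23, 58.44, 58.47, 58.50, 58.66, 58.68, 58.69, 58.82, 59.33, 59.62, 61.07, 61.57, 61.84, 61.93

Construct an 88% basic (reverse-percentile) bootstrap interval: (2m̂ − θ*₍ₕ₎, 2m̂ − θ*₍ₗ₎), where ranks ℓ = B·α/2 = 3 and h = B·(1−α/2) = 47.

(51.83, 59.41)

Percentile endpoints at ranks 3 and 47: θ*₍3₎ = 53.49, θ*₍47₎ = 61.07.
Basic interval reflects these around m̂:
  lower = 2 × 56.45 − 61.07 = 51.83
  upper = 2 × 56.45 − 53.49 = 59.41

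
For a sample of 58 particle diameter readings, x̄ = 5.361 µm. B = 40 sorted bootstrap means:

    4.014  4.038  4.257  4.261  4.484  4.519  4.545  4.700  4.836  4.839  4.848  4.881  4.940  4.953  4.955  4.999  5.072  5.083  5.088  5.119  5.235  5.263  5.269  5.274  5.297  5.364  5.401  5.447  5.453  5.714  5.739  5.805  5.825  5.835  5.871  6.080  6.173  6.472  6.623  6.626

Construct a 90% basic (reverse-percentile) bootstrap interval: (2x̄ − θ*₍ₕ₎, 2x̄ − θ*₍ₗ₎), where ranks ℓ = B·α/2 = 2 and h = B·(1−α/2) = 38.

(4.250, 6.684)

Percentile endpoints at ranks 2 and 38: θ*₍2₎ = 4.038, θ*₍38₎ = 6.472.
Basic interval reflects these around x̄:
  lower = 2 × 5.361 − 6.472 = 4.250
  upper = 2 × 5.361 − 4.038 = 6.684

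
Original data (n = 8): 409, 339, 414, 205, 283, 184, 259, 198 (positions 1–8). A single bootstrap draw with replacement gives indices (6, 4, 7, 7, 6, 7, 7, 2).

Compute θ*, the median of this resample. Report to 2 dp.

θ* = 259.00

Resample values: 184, 205, 259, 259, 184, 259, 259, 339.
Sorted: 184, 184, 205, 259, 259, 259, 259, 339
Median = average of the two middle values = 259.00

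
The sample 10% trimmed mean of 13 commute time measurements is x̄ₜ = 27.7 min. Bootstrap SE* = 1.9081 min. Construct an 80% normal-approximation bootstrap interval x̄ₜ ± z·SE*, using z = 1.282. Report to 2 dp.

Margin = 1.282 × 1.9081 = 2.446
Interval: 27.7 ± 2.446

(25.25, 30.15)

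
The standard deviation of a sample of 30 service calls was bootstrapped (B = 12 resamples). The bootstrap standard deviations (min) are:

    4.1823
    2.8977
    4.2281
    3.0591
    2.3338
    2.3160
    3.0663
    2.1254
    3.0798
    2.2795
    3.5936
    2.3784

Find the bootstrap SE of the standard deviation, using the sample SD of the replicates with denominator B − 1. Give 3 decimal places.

SE* = 0.729

Bootstrap SE is the standard deviation of the 12 replicate standard deviations.
Mean of replicates: (4.1823 + 2.8977 + 4.2281 + 3.0591 + 2.3338 + 2.3160 + 3.0663 + 2.1254 + 3.0798 + 2.2795 + 3.5936 + 2.3784) / 12 = 35.54000 / 12 = 2.96167
Sum of squared deviations: (+1.22063)² + (−0.06397)² + (+1.26643)² + (+0.09743)² + (−0.62787)² + (−0.64567)² + (+0.10463)² + (−0.83627)² + (+0.11813)² + (−0.68217)² + (+0.63193)² + (−0.58327)² = 5.84762
Variance = 5.84762 / 11 = 0.53160
SE* = √0.53160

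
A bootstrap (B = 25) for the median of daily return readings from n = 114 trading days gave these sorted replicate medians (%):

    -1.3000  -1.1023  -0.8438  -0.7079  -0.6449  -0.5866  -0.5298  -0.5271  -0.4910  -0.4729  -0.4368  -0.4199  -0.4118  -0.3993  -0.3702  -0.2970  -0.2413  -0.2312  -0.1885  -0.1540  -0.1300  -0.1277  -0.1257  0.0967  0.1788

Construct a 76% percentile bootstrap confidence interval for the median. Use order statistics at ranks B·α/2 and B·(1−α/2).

α = 0.24; lower rank = 25 × 0.120 = 3; upper rank = 25 × 0.880 = 22.
The 3rd smallest replicate is -0.8438; the 22nd is -0.1277.

(-0.8438, -0.1277)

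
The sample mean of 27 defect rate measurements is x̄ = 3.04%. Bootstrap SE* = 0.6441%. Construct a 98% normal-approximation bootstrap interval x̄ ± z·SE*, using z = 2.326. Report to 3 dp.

Margin = 2.326 × 0.6441 = 1.4982
Interval: 3.04 ± 1.4982

(1.542, 4.538)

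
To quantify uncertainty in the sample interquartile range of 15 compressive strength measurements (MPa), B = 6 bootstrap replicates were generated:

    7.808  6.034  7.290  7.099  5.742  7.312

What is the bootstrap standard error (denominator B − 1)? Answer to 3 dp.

Bootstrap SE is the standard deviation of the 6 replicate interquartile ranges.
Mean of replicates: (7.808 + 6.034 + 7.290 + 7.099 + 5.742 + 7.312) / 6 = 41.2850 / 6 = 6.8808
Sum of squared deviations: (+0.9272)² + (−0.8468)² + (+0.4092)² + (+0.2182)² + (−1.1388)² + (+0.4312)² = 3.2746
Variance = 3.2746 / 5 = 0.6549
SE* = √0.6549

SE* = 0.809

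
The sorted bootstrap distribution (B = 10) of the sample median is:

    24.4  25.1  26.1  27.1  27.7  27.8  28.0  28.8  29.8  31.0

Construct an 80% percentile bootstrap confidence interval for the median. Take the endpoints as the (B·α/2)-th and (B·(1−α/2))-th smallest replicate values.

(24.4, 29.8)

α = 0.20; lower rank = 10 × 0.100 = 1; upper rank = 10 × 0.900 = 9.
The 1st smallest replicate is 24.4; the 9th is 29.8.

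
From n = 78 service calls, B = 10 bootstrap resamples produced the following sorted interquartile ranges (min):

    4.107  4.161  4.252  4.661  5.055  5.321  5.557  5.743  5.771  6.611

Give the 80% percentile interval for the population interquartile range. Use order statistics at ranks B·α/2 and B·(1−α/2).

α = 0.20; lower rank = 10 × 0.100 = 1; upper rank = 10 × 0.900 = 9.
The 1st smallest replicate is 4.107; the 9th is 5.771.

(4.107, 5.771)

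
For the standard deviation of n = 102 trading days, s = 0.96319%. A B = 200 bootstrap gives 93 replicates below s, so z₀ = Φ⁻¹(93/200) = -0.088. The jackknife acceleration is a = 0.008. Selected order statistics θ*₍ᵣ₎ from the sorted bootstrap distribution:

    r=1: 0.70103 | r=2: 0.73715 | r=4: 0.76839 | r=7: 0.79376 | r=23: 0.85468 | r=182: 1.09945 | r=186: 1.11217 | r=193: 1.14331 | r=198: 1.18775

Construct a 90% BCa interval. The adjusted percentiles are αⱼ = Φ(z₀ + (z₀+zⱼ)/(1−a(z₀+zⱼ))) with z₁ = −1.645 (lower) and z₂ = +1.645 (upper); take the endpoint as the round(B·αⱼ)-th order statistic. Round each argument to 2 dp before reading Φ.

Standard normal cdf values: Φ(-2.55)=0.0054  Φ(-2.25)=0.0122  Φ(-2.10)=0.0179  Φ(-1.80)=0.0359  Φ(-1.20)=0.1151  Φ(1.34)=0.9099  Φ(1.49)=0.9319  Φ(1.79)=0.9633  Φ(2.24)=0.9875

(0.79376, 1.11217)

Lower: z₀ + z₁ = -0.088 + (-1.645) = -1.733; 1 − a(z₀+z₁) = 1 − (0.008)(-1.733) = 1.0139; argument = -0.088 + (-1.733)/1.0139 = -1.7973 → -1.80.
α₁ = Φ(-1.80) = 0.0359; rank = round(200 × 0.0359) = 7; θ*₍7₎ = 0.79376.
Upper: z₀ + z₂ = 1.557; 1 − a(z₀+z₂) = 0.9875; argument = 1.4886 → 1.49; α₂ = 0.9319; rank = 186; θ*₍186₎ = 1.11217.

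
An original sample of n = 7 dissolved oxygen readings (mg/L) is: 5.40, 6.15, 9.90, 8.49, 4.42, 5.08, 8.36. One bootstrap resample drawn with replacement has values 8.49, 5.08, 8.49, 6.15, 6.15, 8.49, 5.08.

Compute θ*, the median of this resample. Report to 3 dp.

Sorted: 5.08, 5.08, 6.15, 6.15, 8.49, 8.49, 8.49
Median = middle value = 6.150

θ* = 6.150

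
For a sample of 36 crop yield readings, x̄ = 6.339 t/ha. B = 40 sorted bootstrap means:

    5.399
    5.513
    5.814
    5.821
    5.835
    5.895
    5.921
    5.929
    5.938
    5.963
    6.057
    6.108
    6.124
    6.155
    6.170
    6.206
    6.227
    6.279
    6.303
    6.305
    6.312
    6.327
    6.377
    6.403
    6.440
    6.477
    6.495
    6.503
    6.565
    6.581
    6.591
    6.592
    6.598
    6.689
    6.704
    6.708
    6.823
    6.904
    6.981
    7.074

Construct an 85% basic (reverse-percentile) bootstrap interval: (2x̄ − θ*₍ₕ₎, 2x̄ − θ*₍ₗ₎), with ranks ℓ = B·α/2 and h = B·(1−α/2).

Percentile endpoints at ranks 3 and 37: θ*₍3₎ = 5.814, θ*₍37₎ = 6.823.
Basic interval reflects these around x̄:
  lower = 2 × 6.339 − 6.823 = 5.855
  upper = 2 × 6.339 − 5.814 = 6.864

(5.855, 6.864)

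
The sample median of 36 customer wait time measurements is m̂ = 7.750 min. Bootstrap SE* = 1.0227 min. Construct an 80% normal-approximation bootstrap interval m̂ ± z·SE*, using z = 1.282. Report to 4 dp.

Margin = 1.282 × 1.0227 = 1.31110
Interval: 7.750 ± 1.31110

(6.4389, 9.0611)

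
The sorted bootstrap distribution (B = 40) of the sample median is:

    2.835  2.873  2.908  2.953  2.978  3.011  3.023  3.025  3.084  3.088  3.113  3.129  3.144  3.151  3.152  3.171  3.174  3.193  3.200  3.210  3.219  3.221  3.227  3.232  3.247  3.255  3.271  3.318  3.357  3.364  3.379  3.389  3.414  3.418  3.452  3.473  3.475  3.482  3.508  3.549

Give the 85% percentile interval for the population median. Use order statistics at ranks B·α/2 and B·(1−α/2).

(2.908, 3.475)

α = 0.15; lower rank = 40 × 0.075 = 3; upper rank = 40 × 0.925 = 37.
The 3rd smallest replicate is 2.908; the 37th is 3.475.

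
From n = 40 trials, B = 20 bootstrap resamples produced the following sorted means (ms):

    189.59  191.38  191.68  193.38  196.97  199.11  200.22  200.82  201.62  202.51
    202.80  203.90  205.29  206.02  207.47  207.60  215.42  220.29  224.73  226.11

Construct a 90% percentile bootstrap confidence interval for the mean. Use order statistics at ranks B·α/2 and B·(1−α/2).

(189.59, 224.73)

α = 0.10; lower rank = 20 × 0.050 = 1; upper rank = 20 × 0.950 = 19.
The 1st smallest replicate is 189.59; the 19th is 224.73.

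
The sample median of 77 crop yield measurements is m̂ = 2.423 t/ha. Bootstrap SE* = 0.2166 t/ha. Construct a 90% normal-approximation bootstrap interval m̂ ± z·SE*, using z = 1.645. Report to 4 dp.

(2.0667, 2.7793)

Margin = 1.645 × 0.2166 = 0.35631
Interval: 2.423 ± 0.35631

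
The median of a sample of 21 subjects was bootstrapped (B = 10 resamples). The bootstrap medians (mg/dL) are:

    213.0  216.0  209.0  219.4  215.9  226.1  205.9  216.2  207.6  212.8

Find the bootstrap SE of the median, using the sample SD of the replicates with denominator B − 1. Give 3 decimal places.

Bootstrap SE is the standard deviation of the 10 replicate medians.
Mean of replicates: (213.0 + 216.0 + 209.0 + 219.4 + 215.9 + 226.1 + 205.9 + 216.2 + 207.6 + 212.8) / 10 = 2141.9000 / 10 = 214.1900
Sum of squared deviations: (−1.1900)² + (+1.8100)² + (−5.1900)² + (+5.2100)² + (+1.7100)² + (+11.9100)² + (−8.2900)² + (+2.0100)² + (−6.5900)² + (−1.3900)² = 321.6690
Variance = 321.6690 / 9 = 35.7410
SE* = √35.7410

SE* = 5.978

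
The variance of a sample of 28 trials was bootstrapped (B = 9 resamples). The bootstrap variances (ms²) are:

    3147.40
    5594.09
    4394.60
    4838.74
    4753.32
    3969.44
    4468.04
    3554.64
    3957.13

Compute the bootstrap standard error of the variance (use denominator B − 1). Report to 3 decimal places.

SE* = 734.712

Bootstrap SE is the standard deviation of the 9 replicate variances.
Mean of replicates: (3147.40 + 5594.09 + 4394.60 + 4838.74 + 4753.32 + 3969.44 + 4468.04 + 3554.64 + 3957.13) / 9 = 38677.4000 / 9 = 4297.4889
Sum of squared deviations: (−1150.0889)² + (+1296.6011)² + (+97.1111)² + (+541.2511)² + (+455.8311)² + (−328.0489)² + (+170.5511)² + (−742.8489)² + (−340.3589)² = 4318416.6287
Variance = 4318416.6287 / 8 = 539802.0786
SE* = √539802.0786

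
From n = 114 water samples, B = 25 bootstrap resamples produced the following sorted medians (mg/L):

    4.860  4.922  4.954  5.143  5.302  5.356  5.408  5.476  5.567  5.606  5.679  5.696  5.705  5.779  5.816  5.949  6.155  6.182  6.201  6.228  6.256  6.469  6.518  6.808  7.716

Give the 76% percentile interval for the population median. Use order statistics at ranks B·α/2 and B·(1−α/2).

α = 0.24; lower rank = 25 × 0.120 = 3; upper rank = 25 × 0.880 = 22.
The 3rd smallest replicate is 4.954; the 22nd is 6.469.

(4.954, 6.469)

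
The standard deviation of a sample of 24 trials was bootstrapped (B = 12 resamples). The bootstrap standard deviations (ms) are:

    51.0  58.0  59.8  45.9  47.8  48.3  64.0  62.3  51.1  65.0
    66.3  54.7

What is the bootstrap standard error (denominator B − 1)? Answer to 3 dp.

SE* = 7.312

Bootstrap SE is the standard deviation of the 12 replicate standard deviations.
Mean of replicates: (51.0 + 58.0 + 59.8 + 45.9 + 47.8 + 48.3 + 64.0 + 62.3 + 51.1 + 65.0 + 66.3 + 54.7) / 12 = 674.2000 / 12 = 56.1833
Sum of squared deviations: (−5.1833)² + (+1.8167)² + (+3.6167)² + (−10.2833)² + (−8.3833)² + (−7.8833)² + (+7.8167)² + (+6.1167)² + (−5.0833)² + (+8.8167)² + (+10.1167)² + (−1.4833)² = 588.0567
Variance = 588.0567 / 11 = 53.4597
SE* = √53.4597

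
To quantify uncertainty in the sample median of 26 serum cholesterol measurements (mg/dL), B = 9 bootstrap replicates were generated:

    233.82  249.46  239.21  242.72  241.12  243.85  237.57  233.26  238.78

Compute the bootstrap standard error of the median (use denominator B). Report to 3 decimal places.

SE* = 4.768

Bootstrap SE is the standard deviation of the 9 replicate medians.
Mean of replicates: (233.82 + 249.46 + 239.21 + 242.72 + 241.12 + 243.85 + 237.57 + 233.26 + 238.78) / 9 = 2159.7900 / 9 = 239.9767
Sum of squared deviations: (−6.1567)² + (+9.4833)² + (−0.7667)² + (+2.7433)² + (+1.1433)² + (+3.8733)² + (−2.4067)² + (−6.7167)² + (−1.1967)² = 204.5994
Variance = 204.5994 / 9 = 22.7333
SE* = √22.7333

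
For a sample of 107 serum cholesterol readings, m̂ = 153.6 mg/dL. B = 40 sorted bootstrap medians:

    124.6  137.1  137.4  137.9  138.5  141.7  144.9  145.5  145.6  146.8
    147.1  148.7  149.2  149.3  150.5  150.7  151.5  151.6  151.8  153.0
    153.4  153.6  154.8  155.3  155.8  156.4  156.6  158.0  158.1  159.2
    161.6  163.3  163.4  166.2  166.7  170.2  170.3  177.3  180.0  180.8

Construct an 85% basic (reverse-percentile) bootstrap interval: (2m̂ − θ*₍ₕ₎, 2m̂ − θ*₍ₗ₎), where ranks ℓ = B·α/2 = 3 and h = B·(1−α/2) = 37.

(136.9, 169.8)

Percentile endpoints at ranks 3 and 37: θ*₍3₎ = 137.4, θ*₍37₎ = 170.3.
Basic interval reflects these around m̂:
  lower = 2 × 153.6 − 170.3 = 136.9
  upper = 2 × 153.6 − 137.4 = 169.8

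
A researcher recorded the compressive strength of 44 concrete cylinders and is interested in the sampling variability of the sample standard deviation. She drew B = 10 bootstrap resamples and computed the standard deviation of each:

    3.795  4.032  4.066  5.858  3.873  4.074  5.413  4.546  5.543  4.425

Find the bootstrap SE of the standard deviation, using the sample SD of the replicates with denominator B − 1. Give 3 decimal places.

Bootstrap SE is the standard deviation of the 10 replicate standard deviations.
Mean of replicates: (3.795 + 4.032 + 4.066 + 5.858 + 3.873 + 4.074 + 5.413 + 4.546 + 5.543 + 4.425) / 10 = 45.6250 / 10 = 4.5625
Sum of squared deviations: (−0.7675)² + (−0.5305)² + (−0.4965)² + (+1.2955)² + (−0.6895)² + (−0.4885)² + (+0.8505)² + (−0.0165)² + (+0.9805)² + (−0.1375)² = 5.2133
Variance = 5.2133 / 9 = 0.5793
SE* = √0.5793

SE* = 0.761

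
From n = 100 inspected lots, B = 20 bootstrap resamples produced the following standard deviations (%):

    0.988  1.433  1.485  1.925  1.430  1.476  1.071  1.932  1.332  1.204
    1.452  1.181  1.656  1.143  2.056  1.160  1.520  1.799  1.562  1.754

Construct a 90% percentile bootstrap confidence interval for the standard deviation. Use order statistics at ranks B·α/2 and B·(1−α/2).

Sorted replicates: 0.988, 1.071, 1.143, 1.160, 1.181, 1.204, 1.332, 1.430, 1.433, 1.452, 1.476, 1.485, 1.520, 1.562, 1.656, 1.754, 1.799, 1.925, 1.932, 2.056
α = 0.10; lower rank = 20 × 0.050 = 1; upper rank = 20 × 0.950 = 19.
The 1st smallest replicate is 0.988; the 19th is 1.932.

(0.988, 1.932)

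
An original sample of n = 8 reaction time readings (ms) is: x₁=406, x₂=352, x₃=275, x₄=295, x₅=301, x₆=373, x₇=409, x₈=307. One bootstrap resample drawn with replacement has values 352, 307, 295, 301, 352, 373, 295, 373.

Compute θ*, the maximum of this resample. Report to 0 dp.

θ* = 373

Maximum = 373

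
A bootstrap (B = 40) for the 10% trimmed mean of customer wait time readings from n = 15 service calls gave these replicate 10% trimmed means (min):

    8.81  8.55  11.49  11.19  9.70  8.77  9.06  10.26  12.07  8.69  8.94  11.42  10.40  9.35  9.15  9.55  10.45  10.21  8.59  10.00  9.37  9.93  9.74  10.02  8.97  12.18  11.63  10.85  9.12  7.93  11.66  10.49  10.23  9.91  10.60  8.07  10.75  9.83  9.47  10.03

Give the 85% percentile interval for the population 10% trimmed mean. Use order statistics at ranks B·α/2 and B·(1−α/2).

Sorted replicates: 7.93, 8.07, 8.55, 8.59, 8.69, 8.77, 8.81, 8.94, 8.97, 9.06, 9.12, 9.15, 9.35, 9.37, 9.47, 9.55, 9.70, 9.74, 9.83, 9.91, 9.93, 10.00, 10.02, 10.03, 10.21, 10.23, 10.26, 10.40, 10.45, 10.49, 10.60, 10.75, 10.85, 11.19, 11.42, 11.49, 11.63, 11.66, 12.07, 12.18
α = 0.15; lower rank = 40 × 0.075 = 3; upper rank = 40 × 0.925 = 37.
The 3rd smallest replicate is 8.55; the 37th is 11.63.

(8.55, 11.63)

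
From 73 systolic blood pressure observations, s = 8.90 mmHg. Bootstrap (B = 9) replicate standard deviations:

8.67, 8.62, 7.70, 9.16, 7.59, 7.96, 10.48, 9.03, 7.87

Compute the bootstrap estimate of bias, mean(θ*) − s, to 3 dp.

mean(θ*) = (8.67 + 8.62 + 7.70 + 9.16 + 7.59 + 7.96 + 10.48 + 9.03 + 7.87) / 9 = 8.5644
bias = 8.5644 − 8.90

bias = −0.336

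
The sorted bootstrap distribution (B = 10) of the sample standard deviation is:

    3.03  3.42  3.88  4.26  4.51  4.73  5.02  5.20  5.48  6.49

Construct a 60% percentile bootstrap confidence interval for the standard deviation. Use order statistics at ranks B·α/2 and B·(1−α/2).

(3.42, 5.20)

α = 0.40; lower rank = 10 × 0.200 = 2; upper rank = 10 × 0.800 = 8.
The 2nd smallest replicate is 3.42; the 8th is 5.20.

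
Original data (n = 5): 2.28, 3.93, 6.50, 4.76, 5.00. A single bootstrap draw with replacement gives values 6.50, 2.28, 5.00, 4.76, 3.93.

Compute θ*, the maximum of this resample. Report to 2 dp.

Maximum = 6.50

θ* = 6.50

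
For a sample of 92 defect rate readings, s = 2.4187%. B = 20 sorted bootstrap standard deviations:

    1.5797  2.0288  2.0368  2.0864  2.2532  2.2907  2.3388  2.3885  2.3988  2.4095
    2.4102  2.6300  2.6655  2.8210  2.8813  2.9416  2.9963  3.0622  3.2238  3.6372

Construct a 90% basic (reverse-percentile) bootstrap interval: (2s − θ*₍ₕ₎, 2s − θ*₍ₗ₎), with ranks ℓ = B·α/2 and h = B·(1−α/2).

(1.6136, 3.2577)

Percentile endpoints at ranks 1 and 19: θ*₍1₎ = 1.5797, θ*₍19₎ = 3.2238.
Basic interval reflects these around s:
  lower = 2 × 2.4187 − 3.2238 = 1.6136
  upper = 2 × 2.4187 − 1.5797 = 3.2577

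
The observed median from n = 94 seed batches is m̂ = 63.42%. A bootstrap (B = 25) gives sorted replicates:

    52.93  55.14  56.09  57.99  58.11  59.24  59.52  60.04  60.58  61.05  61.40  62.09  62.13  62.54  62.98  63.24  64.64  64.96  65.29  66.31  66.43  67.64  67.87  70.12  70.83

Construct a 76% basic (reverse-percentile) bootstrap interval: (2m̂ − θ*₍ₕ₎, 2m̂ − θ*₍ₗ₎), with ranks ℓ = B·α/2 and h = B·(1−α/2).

(59.20, 70.75)

Percentile endpoints at ranks 3 and 22: θ*₍3₎ = 56.09, θ*₍22₎ = 67.64.
Basic interval reflects these around m̂:
  lower = 2 × 63.42 − 67.64 = 59.20
  upper = 2 × 63.42 − 56.09 = 70.75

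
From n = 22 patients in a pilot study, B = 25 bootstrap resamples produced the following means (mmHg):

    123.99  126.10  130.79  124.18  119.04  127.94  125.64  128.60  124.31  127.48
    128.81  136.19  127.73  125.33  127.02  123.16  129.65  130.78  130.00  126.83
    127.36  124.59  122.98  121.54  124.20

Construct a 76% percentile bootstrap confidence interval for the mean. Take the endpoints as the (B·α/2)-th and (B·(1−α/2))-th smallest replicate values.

Sorted replicates: 119.04, 121.54, 122.98, 123.16, 123.99, 124.18, 124.20, 124.31, 124.59, 125.33, 125.64, 126.10, 126.83, 127.02, 127.36, 127.48, 127.73, 127.94, 128.60, 128.81, 129.65, 130.00, 130.78, 130.79, 136.19
α = 0.24; lower rank = 25 × 0.120 = 3; upper rank = 25 × 0.880 = 22.
The 3rd smallest replicate is 122.98; the 22nd is 130.00.

(122.98, 130.00)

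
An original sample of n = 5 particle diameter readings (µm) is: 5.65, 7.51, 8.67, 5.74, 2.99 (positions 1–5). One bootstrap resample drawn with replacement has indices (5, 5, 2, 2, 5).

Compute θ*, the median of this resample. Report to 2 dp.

θ* = 2.99

Resample values: 2.99, 2.99, 7.51, 7.51, 2.99.
Sorted: 2.99, 2.99, 2.99, 7.51, 7.51
Median = middle value = 2.99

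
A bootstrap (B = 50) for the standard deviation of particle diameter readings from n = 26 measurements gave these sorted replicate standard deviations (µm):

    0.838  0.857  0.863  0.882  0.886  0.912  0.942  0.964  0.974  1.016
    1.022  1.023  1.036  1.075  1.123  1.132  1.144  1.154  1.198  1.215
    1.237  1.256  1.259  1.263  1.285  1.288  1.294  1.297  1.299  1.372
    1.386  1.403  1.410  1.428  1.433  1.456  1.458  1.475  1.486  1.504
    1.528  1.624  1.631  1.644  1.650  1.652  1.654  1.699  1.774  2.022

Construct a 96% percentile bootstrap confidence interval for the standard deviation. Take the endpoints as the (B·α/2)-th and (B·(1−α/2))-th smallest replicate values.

(0.838, 1.774)

α = 0.04; lower rank = 50 × 0.020 = 1; upper rank = 50 × 0.980 = 49.
The 1st smallest replicate is 0.838; the 49th is 1.774.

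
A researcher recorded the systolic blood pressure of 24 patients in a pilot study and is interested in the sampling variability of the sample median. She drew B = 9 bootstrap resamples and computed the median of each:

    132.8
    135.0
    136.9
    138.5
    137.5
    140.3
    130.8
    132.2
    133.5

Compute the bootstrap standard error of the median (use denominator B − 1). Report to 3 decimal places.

SE* = 3.203

Bootstrap SE is the standard deviation of the 9 replicate medians.
Mean of replicates: (132.8 + 135.0 + 136.9 + 138.5 + 137.5 + 140.3 + 130.8 + 132.2 + 133.5) / 9 = 1217.5000 / 9 = 135.2778
Sum of squared deviations: (−2.4778)² + (−0.2778)² + (+1.6222)² + (+3.2222)² + (+2.2222)² + (+5.0222)² + (−4.4778)² + (−3.0778)² + (−1.7778)² = 82.0756
Variance = 82.0756 / 8 = 10.2594
SE* = √10.2594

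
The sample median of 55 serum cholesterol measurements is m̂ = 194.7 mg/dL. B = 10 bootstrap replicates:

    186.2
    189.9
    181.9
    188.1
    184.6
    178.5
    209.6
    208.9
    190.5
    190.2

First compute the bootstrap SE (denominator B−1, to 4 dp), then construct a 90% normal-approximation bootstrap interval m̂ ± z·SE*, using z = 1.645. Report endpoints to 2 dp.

(177.54, 211.86)

Mean of replicates = 190.8400; sum of squared deviations = 979.6840; SE* = √(979.6840/9) = 10.4333
Margin = 1.645 × 10.4333 = 17.163
Interval: 194.7 ± 17.163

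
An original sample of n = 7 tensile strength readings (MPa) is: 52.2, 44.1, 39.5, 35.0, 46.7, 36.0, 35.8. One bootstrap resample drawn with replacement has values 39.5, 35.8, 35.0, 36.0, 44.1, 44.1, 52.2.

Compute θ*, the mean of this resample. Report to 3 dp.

θ* = 40.957

Mean = (39.5 + 35.8 + 35.0 + 36.0 + 44.1 + 44.1 + 52.2) / 7 = 286.70 / 7 = 40.957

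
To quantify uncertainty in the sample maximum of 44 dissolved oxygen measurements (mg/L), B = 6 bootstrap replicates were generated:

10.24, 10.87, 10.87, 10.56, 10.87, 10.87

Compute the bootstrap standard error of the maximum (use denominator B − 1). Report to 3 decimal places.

Bootstrap SE is the standard deviation of the 6 replicate maximums.
Mean of replicates: (10.24 + 10.87 + 10.87 + 10.56 + 10.87 + 10.87) / 6 = 64.2800 / 6 = 10.7133
Sum of squared deviations: (−0.4733)² + (+0.1567)² + (+0.1567)² + (−0.1533)² + (+0.1567)² + (+0.1567)² = 0.3457
Variance = 0.3457 / 5 = 0.0691
SE* = √0.0691

SE* = 0.263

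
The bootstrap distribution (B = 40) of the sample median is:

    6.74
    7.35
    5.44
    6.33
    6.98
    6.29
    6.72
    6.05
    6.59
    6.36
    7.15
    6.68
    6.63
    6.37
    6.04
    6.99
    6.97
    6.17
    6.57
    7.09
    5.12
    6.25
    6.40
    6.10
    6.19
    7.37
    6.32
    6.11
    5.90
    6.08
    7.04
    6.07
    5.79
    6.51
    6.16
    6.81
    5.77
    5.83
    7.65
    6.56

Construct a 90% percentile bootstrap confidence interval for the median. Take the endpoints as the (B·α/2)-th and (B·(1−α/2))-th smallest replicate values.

(5.44, 7.35)

Sorted replicates: 5.12, 5.44, 5.77, 5.79, 5.83, 5.90, 6.04, 6.05, 6.07, 6.08, 6.10, 6.11, 6.16, 6.17, 6.19, 6.25, 6.29, 6.32, 6.33, 6.36, 6.37, 6.40, 6.51, 6.56, 6.57, 6.59, 6.63, 6.68, 6.72, 6.74, 6.81, 6.97, 6.98, 6.99, 7.04, 7.09, 7.15, 7.35, 7.37, 7.65
α = 0.10; lower rank = 40 × 0.050 = 2; upper rank = 40 × 0.950 = 38.
The 2nd smallest replicate is 5.44; the 38th is 7.35.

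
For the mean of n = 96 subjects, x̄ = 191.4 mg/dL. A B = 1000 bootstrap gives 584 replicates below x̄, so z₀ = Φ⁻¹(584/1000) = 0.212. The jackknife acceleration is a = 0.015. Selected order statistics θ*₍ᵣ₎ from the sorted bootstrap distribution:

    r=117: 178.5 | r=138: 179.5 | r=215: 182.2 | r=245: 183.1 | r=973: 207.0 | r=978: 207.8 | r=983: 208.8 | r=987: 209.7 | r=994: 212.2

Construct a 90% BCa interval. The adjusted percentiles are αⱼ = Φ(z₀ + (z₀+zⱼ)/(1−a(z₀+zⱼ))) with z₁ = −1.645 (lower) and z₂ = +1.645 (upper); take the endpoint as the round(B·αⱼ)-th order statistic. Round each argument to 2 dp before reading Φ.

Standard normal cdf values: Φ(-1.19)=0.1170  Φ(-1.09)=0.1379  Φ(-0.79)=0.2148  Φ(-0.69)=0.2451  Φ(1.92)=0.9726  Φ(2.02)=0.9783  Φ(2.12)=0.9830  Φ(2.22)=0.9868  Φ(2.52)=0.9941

Lower: z₀ + z₁ = 0.212 + (-1.645) = -1.433; 1 − a(z₀+z₁) = 1 − (0.015)(-1.433) = 1.0215; argument = 0.212 + (-1.433)/1.0215 = -1.1908 → -1.19.
α₁ = Φ(-1.19) = 0.1170; rank = round(1000 × 0.1170) = 117; θ*₍117₎ = 178.5.
Upper: z₀ + z₂ = 1.857; 1 − a(z₀+z₂) = 0.9721; argument = 2.1222 → 2.12; α₂ = 0.9830; rank = 983; θ*₍983₎ = 208.8.

(178.5, 208.8)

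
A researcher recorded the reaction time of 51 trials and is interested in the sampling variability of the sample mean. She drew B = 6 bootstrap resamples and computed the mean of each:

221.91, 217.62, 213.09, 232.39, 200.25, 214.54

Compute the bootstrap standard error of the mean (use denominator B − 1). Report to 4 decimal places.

Bootstrap SE is the standard deviation of the 6 replicate means.
Mean of replicates: (221.91 + 217.62 + 213.09 + 232.39 + 200.25 + 214.54) / 6 = 1299.80000 / 6 = 216.63333
Sum of squared deviations: (+5.27667)² + (+0.98667)² + (−3.54333)² + (+15.75667)² + (−16.38333)² + (−2.09333)² = 562.44013
Variance = 562.44013 / 5 = 112.48803
SE* = √112.48803

SE* = 10.6060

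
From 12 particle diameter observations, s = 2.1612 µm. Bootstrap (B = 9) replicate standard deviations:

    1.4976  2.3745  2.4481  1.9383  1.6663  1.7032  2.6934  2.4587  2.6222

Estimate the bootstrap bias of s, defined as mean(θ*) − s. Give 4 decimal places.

bias = −0.0054

mean(θ*) = (1.4976 + 2.3745 + 2.4481 + 1.9383 + 1.6663 + 1.7032 + 2.6934 + 2.4587 + 2.6222) / 9 = 2.15581
bias = 2.15581 − 2.1612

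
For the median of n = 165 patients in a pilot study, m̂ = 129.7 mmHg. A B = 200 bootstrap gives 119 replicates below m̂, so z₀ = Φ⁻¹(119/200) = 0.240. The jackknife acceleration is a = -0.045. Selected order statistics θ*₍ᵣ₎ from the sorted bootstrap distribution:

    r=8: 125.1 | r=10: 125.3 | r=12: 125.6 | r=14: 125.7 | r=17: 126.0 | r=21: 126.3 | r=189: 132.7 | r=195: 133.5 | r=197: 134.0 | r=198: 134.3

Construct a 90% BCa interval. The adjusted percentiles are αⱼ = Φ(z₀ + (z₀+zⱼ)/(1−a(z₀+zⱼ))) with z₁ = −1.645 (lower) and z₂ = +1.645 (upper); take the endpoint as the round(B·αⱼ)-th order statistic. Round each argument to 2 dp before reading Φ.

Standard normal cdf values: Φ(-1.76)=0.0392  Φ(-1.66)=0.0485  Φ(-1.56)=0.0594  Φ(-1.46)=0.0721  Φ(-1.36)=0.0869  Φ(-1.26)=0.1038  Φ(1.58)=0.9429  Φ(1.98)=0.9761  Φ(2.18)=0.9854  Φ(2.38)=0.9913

(126.3, 133.5)

Lower: z₀ + z₁ = 0.240 + (-1.645) = -1.405; 1 − a(z₀+z₁) = 1 − (-0.045)(-1.405) = 0.9368; argument = 0.240 + (-1.405)/0.9368 = -1.2598 → -1.26.
α₁ = Φ(-1.26) = 0.1038; rank = round(200 × 0.1038) = 21; θ*₍21₎ = 126.3.
Upper: z₀ + z₂ = 1.885; 1 − a(z₀+z₂) = 1.0848; argument = 1.9776 → 1.98; α₂ = 0.9761; rank = 195; θ*₍195₎ = 133.5.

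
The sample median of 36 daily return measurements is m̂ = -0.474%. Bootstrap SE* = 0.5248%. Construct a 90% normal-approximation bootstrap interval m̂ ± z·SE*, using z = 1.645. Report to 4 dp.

(-1.3373, 0.3893)

Margin = 1.645 × 0.5248 = 0.86330
Interval: -0.474 ± 0.86330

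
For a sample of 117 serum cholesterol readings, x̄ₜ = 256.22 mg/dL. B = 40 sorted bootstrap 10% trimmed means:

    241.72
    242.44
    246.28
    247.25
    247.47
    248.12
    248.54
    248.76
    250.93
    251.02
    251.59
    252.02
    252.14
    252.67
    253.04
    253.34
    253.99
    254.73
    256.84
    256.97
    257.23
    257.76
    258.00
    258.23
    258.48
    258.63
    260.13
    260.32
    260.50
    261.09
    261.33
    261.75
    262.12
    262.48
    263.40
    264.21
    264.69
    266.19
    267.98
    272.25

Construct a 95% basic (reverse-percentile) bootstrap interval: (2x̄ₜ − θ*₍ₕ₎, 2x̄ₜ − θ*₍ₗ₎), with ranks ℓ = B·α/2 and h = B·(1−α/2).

Percentile endpoints at ranks 1 and 39: θ*₍1₎ = 241.72, θ*₍39₎ = 267.98.
Basic interval reflects these around x̄ₜ:
  lower = 2 × 256.22 − 267.98 = 244.46
  upper = 2 × 256.22 − 241.72 = 270.72

(244.46, 270.72)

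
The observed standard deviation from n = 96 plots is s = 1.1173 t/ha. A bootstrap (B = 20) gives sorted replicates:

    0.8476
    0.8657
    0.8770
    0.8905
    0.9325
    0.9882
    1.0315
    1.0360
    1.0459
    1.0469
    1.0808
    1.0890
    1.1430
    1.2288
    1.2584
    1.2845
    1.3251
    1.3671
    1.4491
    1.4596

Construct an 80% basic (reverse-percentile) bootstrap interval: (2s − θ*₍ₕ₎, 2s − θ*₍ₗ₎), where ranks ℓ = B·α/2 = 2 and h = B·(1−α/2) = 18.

(0.8675, 1.3689)

Percentile endpoints at ranks 2 and 18: θ*₍2₎ = 0.8657, θ*₍18₎ = 1.3671.
Basic interval reflects these around s:
  lower = 2 × 1.1173 − 1.3671 = 0.8675
  upper = 2 × 1.1173 − 0.8657 = 1.3689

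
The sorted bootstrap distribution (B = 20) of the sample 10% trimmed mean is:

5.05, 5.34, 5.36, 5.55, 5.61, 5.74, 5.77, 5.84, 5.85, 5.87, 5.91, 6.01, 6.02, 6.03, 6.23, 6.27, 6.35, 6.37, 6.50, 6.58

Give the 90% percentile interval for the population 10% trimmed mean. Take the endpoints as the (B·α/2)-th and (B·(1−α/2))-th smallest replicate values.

(5.05, 6.50)

α = 0.10; lower rank = 20 × 0.050 = 1; upper rank = 20 × 0.950 = 19.
The 1st smallest replicate is 5.05; the 19th is 6.50.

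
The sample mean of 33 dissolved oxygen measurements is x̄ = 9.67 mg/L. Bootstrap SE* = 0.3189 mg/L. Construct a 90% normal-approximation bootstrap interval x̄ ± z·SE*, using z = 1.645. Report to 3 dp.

(9.145, 10.195)

Margin = 1.645 × 0.3189 = 0.5246
Interval: 9.67 ± 0.5246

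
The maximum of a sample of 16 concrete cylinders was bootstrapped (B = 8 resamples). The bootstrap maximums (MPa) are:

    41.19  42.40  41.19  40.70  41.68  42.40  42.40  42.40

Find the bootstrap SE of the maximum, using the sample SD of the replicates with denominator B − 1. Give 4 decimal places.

Bootstrap SE is the standard deviation of the 8 replicate maximums.
Mean of replicates: (41.19 + 42.40 + 41.19 + 40.70 + 41.68 + 42.40 + 42.40 + 42.40) / 8 = 334.36000 / 8 = 41.79500
Sum of squared deviations: (−0.60500)² + (+0.60500)² + (−0.60500)² + (−1.09500)² + (−0.11500)² + (+0.60500)² + (+0.60500)² + (+0.60500)² = 3.40840
Variance = 3.40840 / 7 = 0.48691
SE* = √0.48691

SE* = 0.6978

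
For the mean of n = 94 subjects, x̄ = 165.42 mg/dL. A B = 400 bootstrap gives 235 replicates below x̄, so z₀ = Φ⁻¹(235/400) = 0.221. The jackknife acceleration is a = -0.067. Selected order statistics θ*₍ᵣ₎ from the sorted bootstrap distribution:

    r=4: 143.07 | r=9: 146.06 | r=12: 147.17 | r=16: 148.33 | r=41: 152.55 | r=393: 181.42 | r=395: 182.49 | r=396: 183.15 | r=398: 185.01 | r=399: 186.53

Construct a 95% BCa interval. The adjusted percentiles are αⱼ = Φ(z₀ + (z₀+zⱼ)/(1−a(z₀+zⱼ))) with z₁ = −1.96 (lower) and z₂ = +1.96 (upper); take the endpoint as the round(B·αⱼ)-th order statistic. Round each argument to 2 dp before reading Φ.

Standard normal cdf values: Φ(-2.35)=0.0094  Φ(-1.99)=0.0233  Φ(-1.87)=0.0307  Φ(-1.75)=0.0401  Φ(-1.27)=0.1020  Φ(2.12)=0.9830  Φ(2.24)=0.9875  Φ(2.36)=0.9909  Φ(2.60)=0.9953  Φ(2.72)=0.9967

(148.33, 181.42)

Lower: z₀ + z₁ = 0.221 + (-1.960) = -1.739; 1 − a(z₀+z₁) = 1 − (-0.067)(-1.739) = 0.8835; argument = 0.221 + (-1.739)/0.8835 = -1.7473 → -1.75.
α₁ = Φ(-1.75) = 0.0401; rank = round(400 × 0.0401) = 16; θ*₍16₎ = 148.33.
Upper: z₀ + z₂ = 2.181; 1 − a(z₀+z₂) = 1.1461; argument = 2.1239 → 2.12; α₂ = 0.9830; rank = 393; θ*₍393₎ = 181.42.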